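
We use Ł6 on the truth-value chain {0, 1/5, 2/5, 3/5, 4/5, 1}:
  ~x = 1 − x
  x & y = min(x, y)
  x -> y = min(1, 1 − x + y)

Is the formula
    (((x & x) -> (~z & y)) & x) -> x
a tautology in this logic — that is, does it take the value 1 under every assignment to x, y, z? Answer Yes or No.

At x = 4/5, y = 0, z = 1/5, for instance:
x & x = 4/5 & 4/5 = 4/5
~z = ~1/5 = 4/5
~z & y = 4/5 & 0 = 0
(x & x) -> (~z & y) = 4/5 -> 0 = 1/5
((x & x) -> (~z & y)) & x = 1/5 & 4/5 = 1/5
(((x & x) -> (~z & y)) & x) -> x = 1/5 -> 4/5 = 1
and checking the remaining 215 assignments likewise gives ≥ 1 in every case.

Yes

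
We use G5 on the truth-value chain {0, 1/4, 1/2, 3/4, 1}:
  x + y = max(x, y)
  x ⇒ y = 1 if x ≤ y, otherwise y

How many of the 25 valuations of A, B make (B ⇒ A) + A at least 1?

15

value 1: 15 assignments (counts)
value 3/4: 1 assignment
value 1/2: 2 assignments
value 1/4: 3 assignments
value 0: 4 assignments
So 15 of the 25 assignments meet the threshold.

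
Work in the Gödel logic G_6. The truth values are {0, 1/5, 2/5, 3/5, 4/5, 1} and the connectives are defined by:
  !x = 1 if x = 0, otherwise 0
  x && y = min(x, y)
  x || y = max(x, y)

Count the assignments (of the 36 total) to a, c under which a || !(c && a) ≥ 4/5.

value 1: 16 assignments (counts)
value 4/5: 5 assignments (counts)
value 3/5: 5 assignments
value 2/5: 5 assignments
value 1/5: 5 assignments
So 21 of the 36 assignments meet the threshold.

21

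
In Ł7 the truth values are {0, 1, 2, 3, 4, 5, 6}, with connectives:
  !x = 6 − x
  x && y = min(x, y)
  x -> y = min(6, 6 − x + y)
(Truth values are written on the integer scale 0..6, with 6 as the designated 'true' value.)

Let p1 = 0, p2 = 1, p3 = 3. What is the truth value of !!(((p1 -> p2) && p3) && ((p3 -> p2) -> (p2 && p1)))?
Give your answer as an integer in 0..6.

2

p1 -> p2 = 0 -> 1 = 6
(p1 -> p2) && p3 = 6 && 3 = 3
p3 -> p2 = 3 -> 1 = 4
p2 && p1 = 1 && 0 = 0
(p3 -> p2) -> (p2 && p1) = 4 -> 0 = 2
((p1 -> p2) && p3) && ((p3 -> p2) -> (p2 && p1)) = 3 && 2 = 2
!(((p1 -> p2) && p3) && ((p3 -> p2) -> (p2 && p1))) = !2 = 4
!!(((p1 -> p2) && p3) && ((p3 -> p2) -> (p2 && p1))) = !4 = 2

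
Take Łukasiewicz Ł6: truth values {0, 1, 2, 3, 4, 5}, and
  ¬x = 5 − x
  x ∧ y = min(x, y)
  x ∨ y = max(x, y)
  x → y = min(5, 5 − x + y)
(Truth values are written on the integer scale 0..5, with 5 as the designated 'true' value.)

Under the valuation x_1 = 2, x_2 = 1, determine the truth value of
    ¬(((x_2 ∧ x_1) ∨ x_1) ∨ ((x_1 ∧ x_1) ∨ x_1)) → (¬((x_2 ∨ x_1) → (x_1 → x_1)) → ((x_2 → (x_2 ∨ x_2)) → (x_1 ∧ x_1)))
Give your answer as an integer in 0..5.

x_2 ∧ x_1 = 1 ∧ 2 = 1
(x_2 ∧ x_1) ∨ x_1 = 1 ∨ 2 = 2
x_1 ∧ x_1 = 2 ∧ 2 = 2
(x_1 ∧ x_1) ∨ x_1 = 2 ∨ 2 = 2
((x_2 ∧ x_1) ∨ x_1) ∨ ((x_1 ∧ x_1) ∨ x_1) = 2 ∨ 2 = 2
¬(((x_2 ∧ x_1) ∨ x_1) ∨ ((x_1 ∧ x_1) ∨ x_1)) = ¬2 = 3
x_2 ∨ x_1 = 1 ∨ 2 = 2
x_1 → x_1 = 2 → 2 = 5
(x_2 ∨ x_1) → (x_1 → x_1) = 2 → 5 = 5
¬((x_2 ∨ x_1) → (x_1 → x_1)) = ¬5 = 0
x_2 ∨ x_2 = 1 ∨ 1 = 1
x_2 → (x_2 ∨ x_2) = 1 → 1 = 5
x_1 ∧ x_1 = 2 ∧ 2 = 2
(x_2 → (x_2 ∨ x_2)) → (x_1 ∧ x_1) = 5 → 2 = 2
¬((x_2 ∨ x_1) → (x_1 → x_1)) → ((x_2 → (x_2 ∨ x_2)) → (x_1 ∧ x_1)) = 0 → 2 = 5
¬(((x_2 ∧ x_1) ∨ x_1) ∨ ((x_1 ∧ x_1) ∨ x_1)) → (¬((x_2 ∨ x_1) → (x_1 → x_1)) → ((x_2 → (x_2 ∨ x_2)) → (x_1 ∧ x_1))) = 3 → 5 = 5

5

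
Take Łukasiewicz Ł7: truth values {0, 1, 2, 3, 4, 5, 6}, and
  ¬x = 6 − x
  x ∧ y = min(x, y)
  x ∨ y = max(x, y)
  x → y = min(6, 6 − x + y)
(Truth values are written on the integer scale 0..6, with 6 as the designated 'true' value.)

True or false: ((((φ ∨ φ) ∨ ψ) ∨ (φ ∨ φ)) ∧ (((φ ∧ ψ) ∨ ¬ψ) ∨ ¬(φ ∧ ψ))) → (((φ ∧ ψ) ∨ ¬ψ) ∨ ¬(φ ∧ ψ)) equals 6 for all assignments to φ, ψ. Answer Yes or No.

At φ = 4, ψ = 5, for instance:
φ ∨ φ = 4 ∨ 4 = 4
(φ ∨ φ) ∨ ψ = 4 ∨ 5 = 5
φ ∨ φ = 4 ∨ 4 = 4
((φ ∨ φ) ∨ ψ) ∨ (φ ∨ φ) = 5 ∨ 4 = 5
φ ∧ ψ = 4 ∧ 5 = 4
¬ψ = ¬5 = 1
(φ ∧ ψ) ∨ ¬ψ = 4 ∨ 1 = 4
φ ∧ ψ = 4 ∧ 5 = 4
¬(φ ∧ ψ) = ¬4 = 2
((φ ∧ ψ) ∨ ¬ψ) ∨ ¬(φ ∧ ψ) = 4 ∨ 2 = 4
(((φ ∨ φ) ∨ ψ) ∨ (φ ∨ φ)) ∧ (((φ ∧ ψ) ∨ ¬ψ) ∨ ¬(φ ∧ ψ)) = 5 ∧ 4 = 4
((((φ ∨ φ) ∨ ψ) ∨ (φ ∨ φ)) ∧ (((φ ∧ ψ) ∨ ¬ψ) ∨ ¬(φ ∧ ψ))) → (((φ ∧ ψ) ∨ ¬ψ) ∨ ¬(φ ∧ ψ)) = 4 → 4 = 6
and checking the remaining 48 assignments likewise gives ≥ 6 in every case.

Yes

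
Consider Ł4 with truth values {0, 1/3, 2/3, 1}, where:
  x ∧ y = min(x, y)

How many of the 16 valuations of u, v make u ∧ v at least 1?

u = 0, v = 0 ↦ 0  <
u = 0, v = 1/3 ↦ 0  <
u = 0, v = 2/3 ↦ 0  <
u = 0, v = 1 ↦ 0  <
u = 1/3, v = 0 ↦ 0  <
u = 1/3, v = 1/3 ↦ 1/3  <
u = 1/3, v = 2/3 ↦ 1/3  <
u = 1/3, v = 1 ↦ 1/3  <
u = 2/3, v = 0 ↦ 0  <
u = 2/3, v = 1/3 ↦ 1/3  <
u = 2/3, v = 2/3 ↦ 2/3  <
u = 2/3, v = 1 ↦ 2/3  <
u = 1, v = 0 ↦ 0  <
u = 1, v = 1/3 ↦ 1/3  <
u = 1, v = 2/3 ↦ 2/3  <
u = 1, v = 1 ↦ 1  ≥
So 1 of the 16 assignments meets the threshold.

1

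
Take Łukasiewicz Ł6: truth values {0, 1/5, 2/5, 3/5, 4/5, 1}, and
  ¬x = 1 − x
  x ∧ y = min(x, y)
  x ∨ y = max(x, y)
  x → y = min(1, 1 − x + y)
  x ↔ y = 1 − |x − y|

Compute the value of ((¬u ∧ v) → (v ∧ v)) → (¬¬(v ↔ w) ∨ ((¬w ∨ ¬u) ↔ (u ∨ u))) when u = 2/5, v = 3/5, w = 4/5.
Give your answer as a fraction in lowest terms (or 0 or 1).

¬u = ¬2/5 = 3/5
¬u ∧ v = 3/5 ∧ 3/5 = 3/5
v ∧ v = 3/5 ∧ 3/5 = 3/5
(¬u ∧ v) → (v ∧ v) = 3/5 → 3/5 = 1
v ↔ w = 3/5 ↔ 4/5 = 4/5
¬(v ↔ w) = ¬4/5 = 1/5
¬¬(v ↔ w) = ¬1/5 = 4/5
¬w = ¬4/5 = 1/5
¬u = ¬2/5 = 3/5
¬w ∨ ¬u = 1/5 ∨ 3/5 = 3/5
u ∨ u = 2/5 ∨ 2/5 = 2/5
(¬w ∨ ¬u) ↔ (u ∨ u) = 3/5 ↔ 2/5 = 4/5
¬¬(v ↔ w) ∨ ((¬w ∨ ¬u) ↔ (u ∨ u)) = 4/5 ∨ 4/5 = 4/5
((¬u ∧ v) → (v ∧ v)) → (¬¬(v ↔ w) ∨ ((¬w ∨ ¬u) ↔ (u ∨ u))) = 1 → 4/5 = 4/5

4/5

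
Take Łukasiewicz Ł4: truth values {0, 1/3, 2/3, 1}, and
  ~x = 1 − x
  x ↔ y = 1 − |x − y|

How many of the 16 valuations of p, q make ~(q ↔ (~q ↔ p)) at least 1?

2

p = 0, q = 0 ↦ 0  <
p = 0, q = 1/3 ↦ 0  <
p = 0, q = 2/3 ↦ 0  <
p = 0, q = 1 ↦ 0  <
p = 1/3, q = 0 ↦ 1/3  <
p = 1/3, q = 1/3 ↦ 1/3  <
p = 1/3, q = 2/3 ↦ 1/3  <
p = 1/3, q = 1 ↦ 1/3  <
p = 2/3, q = 0 ↦ 2/3  <
p = 2/3, q = 1/3 ↦ 2/3  <
p = 2/3, q = 2/3 ↦ 0  <
p = 2/3, q = 1 ↦ 2/3  <
p = 1, q = 0 ↦ 1  ≥
p = 1, q = 1/3 ↦ 1/3  <
p = 1, q = 2/3 ↦ 1/3  <
p = 1, q = 1 ↦ 1  ≥
So 2 of the 16 assignments meet the threshold.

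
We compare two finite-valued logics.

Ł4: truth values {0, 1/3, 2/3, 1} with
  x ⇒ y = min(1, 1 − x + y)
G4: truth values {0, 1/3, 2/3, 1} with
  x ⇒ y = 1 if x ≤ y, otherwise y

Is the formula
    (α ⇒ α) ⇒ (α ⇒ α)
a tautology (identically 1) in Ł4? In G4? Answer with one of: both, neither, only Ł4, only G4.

both

In Ł4: every assignment gives 1 — tautology.
In G4: every assignment gives 1 — tautology.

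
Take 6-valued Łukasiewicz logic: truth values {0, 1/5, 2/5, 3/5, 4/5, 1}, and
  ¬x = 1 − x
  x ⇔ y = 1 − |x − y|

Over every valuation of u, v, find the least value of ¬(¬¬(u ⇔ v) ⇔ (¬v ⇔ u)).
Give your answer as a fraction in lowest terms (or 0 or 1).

Take u = 0, v = 2/5:
u ⇔ v = 0 ⇔ 2/5 = 3/5
¬(u ⇔ v) = ¬3/5 = 2/5
¬¬(u ⇔ v) = ¬2/5 = 3/5
¬v = ¬2/5 = 3/5
¬v ⇔ u = 3/5 ⇔ 0 = 2/5
¬¬(u ⇔ v) ⇔ (¬v ⇔ u) = 3/5 ⇔ 2/5 = 4/5
¬(¬¬(u ⇔ v) ⇔ (¬v ⇔ u)) = ¬4/5 = 1/5
No assignment yields a value below 1/5, so this is the minimum.

1/5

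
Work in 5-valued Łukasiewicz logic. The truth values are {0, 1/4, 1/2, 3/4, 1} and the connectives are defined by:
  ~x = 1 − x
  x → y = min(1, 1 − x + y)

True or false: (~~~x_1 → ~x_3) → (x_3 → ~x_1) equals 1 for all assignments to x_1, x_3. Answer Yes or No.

Counterexample: take x_1 = 3/4, x_3 = 1/2.
~x_1 = ~3/4 = 1/4
~~x_1 = ~1/4 = 3/4
~~~x_1 = ~3/4 = 1/4
~x_3 = ~1/2 = 1/2
~~~x_1 → ~x_3 = 1/4 → 1/2 = 1
~x_1 = ~3/4 = 1/4
x_3 → ~x_1 = 1/2 → 1/4 = 3/4
(~~~x_1 → ~x_3) → (x_3 → ~x_1) = 1 → 3/4 = 3/4
This gives 3/4 ≠ 1.

No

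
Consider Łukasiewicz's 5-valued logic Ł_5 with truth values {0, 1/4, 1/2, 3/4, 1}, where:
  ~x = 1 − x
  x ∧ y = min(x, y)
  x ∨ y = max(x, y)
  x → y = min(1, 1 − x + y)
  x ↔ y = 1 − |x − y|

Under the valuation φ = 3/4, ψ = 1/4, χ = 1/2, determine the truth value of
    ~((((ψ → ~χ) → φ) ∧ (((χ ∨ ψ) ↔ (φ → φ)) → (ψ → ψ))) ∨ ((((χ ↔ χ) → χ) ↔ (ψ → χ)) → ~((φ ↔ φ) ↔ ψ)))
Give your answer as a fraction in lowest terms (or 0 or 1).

~χ = ~1/2 = 1/2
ψ → ~χ = 1/4 → 1/2 = 1
(ψ → ~χ) → φ = 1 → 3/4 = 3/4
χ ∨ ψ = 1/2 ∨ 1/4 = 1/2
φ → φ = 3/4 → 3/4 = 1
(χ ∨ ψ) ↔ (φ → φ) = 1/2 ↔ 1 = 1/2
ψ → ψ = 1/4 → 1/4 = 1
((χ ∨ ψ) ↔ (φ → φ)) → (ψ → ψ) = 1/2 → 1 = 1
((ψ → ~χ) → φ) ∧ (((χ ∨ ψ) ↔ (φ → φ)) → (ψ → ψ)) = 3/4 ∧ 1 = 3/4
χ ↔ χ = 1/2 ↔ 1/2 = 1
(χ ↔ χ) → χ = 1 → 1/2 = 1/2
ψ → χ = 1/4 → 1/2 = 1
((χ ↔ χ) → χ) ↔ (ψ → χ) = 1/2 ↔ 1 = 1/2
φ ↔ φ = 3/4 ↔ 3/4 = 1
(φ ↔ φ) ↔ ψ = 1 ↔ 1/4 = 1/4
~((φ ↔ φ) ↔ ψ) = ~1/4 = 3/4
(((χ ↔ χ) → χ) ↔ (ψ → χ)) → ~((φ ↔ φ) ↔ ψ) = 1/2 → 3/4 = 1
(((ψ → ~χ) → φ) ∧ (((χ ∨ ψ) ↔ (φ → φ)) → (ψ → ψ))) ∨ ((((χ ↔ χ) → χ) ↔ (ψ → χ)) → ~((φ ↔ φ) ↔ ψ)) = 3/4 ∨ 1 = 1
~((((ψ → ~χ) → φ) ∧ (((χ ∨ ψ) ↔ (φ → φ)) → (ψ → ψ))) ∨ ((((χ ↔ χ) → χ) ↔ (ψ → χ)) → ~((φ ↔ φ) ↔ ψ))) = ~1 = 0

0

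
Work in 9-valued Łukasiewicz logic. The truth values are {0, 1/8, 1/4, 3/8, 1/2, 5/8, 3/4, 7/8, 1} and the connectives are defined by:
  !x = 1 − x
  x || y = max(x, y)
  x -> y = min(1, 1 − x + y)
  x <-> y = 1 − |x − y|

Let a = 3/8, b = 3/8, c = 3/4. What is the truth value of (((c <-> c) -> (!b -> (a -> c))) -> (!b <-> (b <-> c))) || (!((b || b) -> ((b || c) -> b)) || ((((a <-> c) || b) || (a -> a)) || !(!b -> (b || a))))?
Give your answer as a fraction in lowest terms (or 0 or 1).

c <-> c = 3/4 <-> 3/4 = 1
!b = !3/8 = 5/8
a -> c = 3/8 -> 3/4 = 1
!b -> (a -> c) = 5/8 -> 1 = 1
(c <-> c) -> (!b -> (a -> c)) = 1 -> 1 = 1
!b = !3/8 = 5/8
b <-> c = 3/8 <-> 3/4 = 5/8
!b <-> (b <-> c) = 5/8 <-> 5/8 = 1
((c <-> c) -> (!b -> (a -> c))) -> (!b <-> (b <-> c)) = 1 -> 1 = 1
b || b = 3/8 || 3/8 = 3/8
b || c = 3/8 || 3/4 = 3/4
(b || c) -> b = 3/4 -> 3/8 = 5/8
(b || b) -> ((b || c) -> b) = 3/8 -> 5/8 = 1
!((b || b) -> ((b || c) -> b)) = !1 = 0
a <-> c = 3/8 <-> 3/4 = 5/8
(a <-> c) || b = 5/8 || 3/8 = 5/8
a -> a = 3/8 -> 3/8 = 1
((a <-> c) || b) || (a -> a) = 5/8 || 1 = 1
!b = !3/8 = 5/8
b || a = 3/8 || 3/8 = 3/8
!b -> (b || a) = 5/8 -> 3/8 = 3/4
!(!b -> (b || a)) = !3/4 = 1/4
(((a <-> c) || b) || (a -> a)) || !(!b -> (b || a)) = 1 || 1/4 = 1
!((b || b) -> ((b || c) -> b)) || ((((a <-> c) || b) || (a -> a)) || !(!b -> (b || a))) = 0 || 1 = 1
(((c <-> c) -> (!b -> (a -> c))) -> (!b <-> (b <-> c))) || (!((b || b) -> ((b || c) -> b)) || ((((a <-> c) || b) || (a -> a)) || !(!b -> (b || a)))) = 1 || 1 = 1

1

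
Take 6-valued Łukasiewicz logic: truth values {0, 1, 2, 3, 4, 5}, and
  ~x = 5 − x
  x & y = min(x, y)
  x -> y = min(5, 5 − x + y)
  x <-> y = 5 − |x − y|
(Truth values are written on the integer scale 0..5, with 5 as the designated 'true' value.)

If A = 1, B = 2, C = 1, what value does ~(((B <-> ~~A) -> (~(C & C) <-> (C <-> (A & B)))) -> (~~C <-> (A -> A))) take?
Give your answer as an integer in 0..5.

4

~A = ~1 = 4
~~A = ~4 = 1
B <-> ~~A = 2 <-> 1 = 4
C & C = 1 & 1 = 1
~(C & C) = ~1 = 4
A & B = 1 & 2 = 1
C <-> (A & B) = 1 <-> 1 = 5
~(C & C) <-> (C <-> (A & B)) = 4 <-> 5 = 4
(B <-> ~~A) -> (~(C & C) <-> (C <-> (A & B))) = 4 -> 4 = 5
~C = ~1 = 4
~~C = ~4 = 1
A -> A = 1 -> 1 = 5
~~C <-> (A -> A) = 1 <-> 5 = 1
((B <-> ~~A) -> (~(C & C) <-> (C <-> (A & B)))) -> (~~C <-> (A -> A)) = 5 -> 1 = 1
~(((B <-> ~~A) -> (~(C & C) <-> (C <-> (A & B)))) -> (~~C <-> (A -> A))) = ~1 = 4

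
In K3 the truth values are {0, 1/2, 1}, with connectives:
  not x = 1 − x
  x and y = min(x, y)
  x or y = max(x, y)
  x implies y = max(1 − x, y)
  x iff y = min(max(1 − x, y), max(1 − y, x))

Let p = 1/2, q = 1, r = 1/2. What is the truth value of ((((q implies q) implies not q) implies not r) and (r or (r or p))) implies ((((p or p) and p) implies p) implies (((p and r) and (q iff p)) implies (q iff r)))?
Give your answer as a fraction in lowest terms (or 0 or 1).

q implies q = 1 implies 1 = 1
not q = not 1 = 0
(q implies q) implies not q = 1 implies 0 = 0
not r = not 1/2 = 1/2
((q implies q) implies not q) implies not r = 0 implies 1/2 = 1
r or p = 1/2 or 1/2 = 1/2
r or (r or p) = 1/2 or 1/2 = 1/2
(((q implies q) implies not q) implies not r) and (r or (r or p)) = 1 and 1/2 = 1/2
p or p = 1/2 or 1/2 = 1/2
(p or p) and p = 1/2 and 1/2 = 1/2
((p or p) and p) implies p = 1/2 implies 1/2 = 1/2
p and r = 1/2 and 1/2 = 1/2
q iff p = 1 iff 1/2 = 1/2
(p and r) and (q iff p) = 1/2 and 1/2 = 1/2
q iff r = 1 iff 1/2 = 1/2
((p and r) and (q iff p)) implies (q iff r) = 1/2 implies 1/2 = 1/2
(((p or p) and p) implies p) implies (((p and r) and (q iff p)) implies (q iff r)) = 1/2 implies 1/2 = 1/2
((((q implies q) implies not q) implies not r) and (r or (r or p))) implies ((((p or p) and p) implies p) implies (((p and r) and (q iff p)) implies (q iff r))) = 1/2 implies 1/2 = 1/2

1/2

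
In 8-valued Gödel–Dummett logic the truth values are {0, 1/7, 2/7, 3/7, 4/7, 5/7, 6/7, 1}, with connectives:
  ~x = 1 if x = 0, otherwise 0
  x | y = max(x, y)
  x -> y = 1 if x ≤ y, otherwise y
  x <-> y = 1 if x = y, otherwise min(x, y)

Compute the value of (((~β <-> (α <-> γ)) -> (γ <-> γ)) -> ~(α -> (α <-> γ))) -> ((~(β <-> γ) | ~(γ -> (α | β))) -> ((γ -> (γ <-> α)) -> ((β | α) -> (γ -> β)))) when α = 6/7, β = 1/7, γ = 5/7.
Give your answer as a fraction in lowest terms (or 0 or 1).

~β = ~1/7 = 0
α <-> γ = 6/7 <-> 5/7 = 5/7
~β <-> (α <-> γ) = 0 <-> 5/7 = 0
γ <-> γ = 5/7 <-> 5/7 = 1
(~β <-> (α <-> γ)) -> (γ <-> γ) = 0 -> 1 = 1
α <-> γ = 6/7 <-> 5/7 = 5/7
α -> (α <-> γ) = 6/7 -> 5/7 = 5/7
~(α -> (α <-> γ)) = ~5/7 = 0
((~β <-> (α <-> γ)) -> (γ <-> γ)) -> ~(α -> (α <-> γ)) = 1 -> 0 = 0
β <-> γ = 1/7 <-> 5/7 = 1/7
~(β <-> γ) = ~1/7 = 0
α | β = 6/7 | 1/7 = 6/7
γ -> (α | β) = 5/7 -> 6/7 = 1
~(γ -> (α | β)) = ~1 = 0
~(β <-> γ) | ~(γ -> (α | β)) = 0 | 0 = 0
γ <-> α = 5/7 <-> 6/7 = 5/7
γ -> (γ <-> α) = 5/7 -> 5/7 = 1
β | α = 1/7 | 6/7 = 6/7
γ -> β = 5/7 -> 1/7 = 1/7
(β | α) -> (γ -> β) = 6/7 -> 1/7 = 1/7
(γ -> (γ <-> α)) -> ((β | α) -> (γ -> β)) = 1 -> 1/7 = 1/7
(~(β <-> γ) | ~(γ -> (α | β))) -> ((γ -> (γ <-> α)) -> ((β | α) -> (γ -> β))) = 0 -> 1/7 = 1
(((~β <-> (α <-> γ)) -> (γ <-> γ)) -> ~(α -> (α <-> γ))) -> ((~(β <-> γ) | ~(γ -> (α | β))) -> ((γ -> (γ <-> α)) -> ((β | α) -> (γ -> β)))) = 0 -> 1 = 1

1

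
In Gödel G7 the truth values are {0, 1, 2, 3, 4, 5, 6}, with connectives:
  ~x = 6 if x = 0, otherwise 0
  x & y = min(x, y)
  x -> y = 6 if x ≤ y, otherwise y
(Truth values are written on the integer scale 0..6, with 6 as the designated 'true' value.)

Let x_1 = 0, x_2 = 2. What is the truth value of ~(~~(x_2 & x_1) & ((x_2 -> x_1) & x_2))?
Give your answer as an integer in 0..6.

6

x_2 & x_1 = 2 & 0 = 0
~(x_2 & x_1) = ~0 = 6
~~(x_2 & x_1) = ~6 = 0
x_2 -> x_1 = 2 -> 0 = 0
(x_2 -> x_1) & x_2 = 0 & 2 = 0
~~(x_2 & x_1) & ((x_2 -> x_1) & x_2) = 0 & 0 = 0
~(~~(x_2 & x_1) & ((x_2 -> x_1) & x_2)) = ~0 = 6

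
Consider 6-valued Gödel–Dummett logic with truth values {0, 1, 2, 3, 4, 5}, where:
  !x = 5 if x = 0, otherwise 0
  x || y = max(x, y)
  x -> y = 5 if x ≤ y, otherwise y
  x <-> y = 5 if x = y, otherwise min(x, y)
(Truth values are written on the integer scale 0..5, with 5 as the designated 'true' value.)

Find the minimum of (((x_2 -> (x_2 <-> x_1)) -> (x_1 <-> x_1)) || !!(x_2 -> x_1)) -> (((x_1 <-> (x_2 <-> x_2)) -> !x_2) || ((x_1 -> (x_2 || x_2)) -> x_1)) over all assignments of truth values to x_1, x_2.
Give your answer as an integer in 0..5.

1

Take x_1 = 1, x_2 = 1:
x_2 <-> x_1 = 1 <-> 1 = 5
x_2 -> (x_2 <-> x_1) = 1 -> 5 = 5
x_1 <-> x_1 = 1 <-> 1 = 5
(x_2 -> (x_2 <-> x_1)) -> (x_1 <-> x_1) = 5 -> 5 = 5
x_2 -> x_1 = 1 -> 1 = 5
!(x_2 -> x_1) = !5 = 0
!!(x_2 -> x_1) = !0 = 5
((x_2 -> (x_2 <-> x_1)) -> (x_1 <-> x_1)) || !!(x_2 -> x_1) = 5 || 5 = 5
x_2 <-> x_2 = 1 <-> 1 = 5
x_1 <-> (x_2 <-> x_2) = 1 <-> 5 = 1
!x_2 = !1 = 0
(x_1 <-> (x_2 <-> x_2)) -> !x_2 = 1 -> 0 = 0
x_2 || x_2 = 1 || 1 = 1
x_1 -> (x_2 || x_2) = 1 -> 1 = 5
(x_1 -> (x_2 || x_2)) -> x_1 = 5 -> 1 = 1
((x_1 <-> (x_2 <-> x_2)) -> !x_2) || ((x_1 -> (x_2 || x_2)) -> x_1) = 0 || 1 = 1
(((x_2 -> (x_2 <-> x_1)) -> (x_1 <-> x_1)) || !!(x_2 -> x_1)) -> (((x_1 <-> (x_2 <-> x_2)) -> !x_2) || ((x_1 -> (x_2 || x_2)) -> x_1)) = 5 -> 1 = 1
No assignment yields a value below 1, so this is the minimum.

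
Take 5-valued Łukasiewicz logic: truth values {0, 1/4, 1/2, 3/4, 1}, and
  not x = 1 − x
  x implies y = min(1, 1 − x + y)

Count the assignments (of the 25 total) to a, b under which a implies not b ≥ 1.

15

value 1: 15 assignments (counts)
value 3/4: 4 assignments
value 1/2: 3 assignments
value 1/4: 2 assignments
value 0: 1 assignment
So 15 of the 25 assignments meet the threshold.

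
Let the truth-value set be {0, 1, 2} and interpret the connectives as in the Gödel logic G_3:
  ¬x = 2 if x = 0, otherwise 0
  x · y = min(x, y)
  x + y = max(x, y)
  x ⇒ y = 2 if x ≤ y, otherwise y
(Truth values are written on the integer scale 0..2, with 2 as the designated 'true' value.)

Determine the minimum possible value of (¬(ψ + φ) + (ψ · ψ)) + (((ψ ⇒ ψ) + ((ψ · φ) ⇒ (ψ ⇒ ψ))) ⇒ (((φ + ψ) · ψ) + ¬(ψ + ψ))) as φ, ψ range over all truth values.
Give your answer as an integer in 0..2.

1

Take φ = 0, ψ = 1:
ψ + φ = 1 + 0 = 1
¬(ψ + φ) = ¬1 = 0
ψ · ψ = 1 · 1 = 1
¬(ψ + φ) + (ψ · ψ) = 0 + 1 = 1
ψ ⇒ ψ = 1 ⇒ 1 = 2
ψ · φ = 1 · 0 = 0
ψ ⇒ ψ = 1 ⇒ 1 = 2
(ψ · φ) ⇒ (ψ ⇒ ψ) = 0 ⇒ 2 = 2
(ψ ⇒ ψ) + ((ψ · φ) ⇒ (ψ ⇒ ψ)) = 2 + 2 = 2
φ + ψ = 0 + 1 = 1
(φ + ψ) · ψ = 1 · 1 = 1
ψ + ψ = 1 + 1 = 1
¬(ψ + ψ) = ¬1 = 0
((φ + ψ) · ψ) + ¬(ψ + ψ) = 1 + 0 = 1
((ψ ⇒ ψ) + ((ψ · φ) ⇒ (ψ ⇒ ψ))) ⇒ (((φ + ψ) · ψ) + ¬(ψ + ψ)) = 2 ⇒ 1 = 1
(¬(ψ + φ) + (ψ · ψ)) + (((ψ ⇒ ψ) + ((ψ · φ) ⇒ (ψ ⇒ ψ))) ⇒ (((φ + ψ) · ψ) + ¬(ψ + ψ))) = 1 + 1 = 1
No assignment yields a value below 1, so this is the minimum.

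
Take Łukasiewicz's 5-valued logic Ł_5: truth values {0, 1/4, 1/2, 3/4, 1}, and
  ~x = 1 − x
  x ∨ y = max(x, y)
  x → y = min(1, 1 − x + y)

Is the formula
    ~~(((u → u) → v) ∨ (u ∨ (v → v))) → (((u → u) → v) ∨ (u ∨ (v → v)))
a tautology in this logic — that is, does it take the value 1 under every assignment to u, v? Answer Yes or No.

At u = 3/4, v = 1/2, for instance:
u → u = 3/4 → 3/4 = 1
(u → u) → v = 1 → 1/2 = 1/2
v → v = 1/2 → 1/2 = 1
u ∨ (v → v) = 3/4 ∨ 1 = 1
((u → u) → v) ∨ (u ∨ (v → v)) = 1/2 ∨ 1 = 1
~(((u → u) → v) ∨ (u ∨ (v → v))) = ~1 = 0
~~(((u → u) → v) ∨ (u ∨ (v → v))) = ~0 = 1
~~(((u → u) → v) ∨ (u ∨ (v → v))) → (((u → u) → v) ∨ (u ∨ (v → v))) = 1 → 1 = 1
and checking the remaining 24 assignments likewise gives ≥ 1 in every case.

Yes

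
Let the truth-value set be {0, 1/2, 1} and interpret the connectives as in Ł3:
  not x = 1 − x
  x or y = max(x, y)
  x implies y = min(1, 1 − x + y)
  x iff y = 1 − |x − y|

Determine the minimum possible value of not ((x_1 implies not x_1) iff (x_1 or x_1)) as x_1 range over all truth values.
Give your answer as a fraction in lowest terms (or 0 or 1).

1/2

Take x_1 = 1/2:
not x_1 = not 1/2 = 1/2
x_1 implies not x_1 = 1/2 implies 1/2 = 1
x_1 or x_1 = 1/2 or 1/2 = 1/2
(x_1 implies not x_1) iff (x_1 or x_1) = 1 iff 1/2 = 1/2
not ((x_1 implies not x_1) iff (x_1 or x_1)) = not 1/2 = 1/2
No assignment yields a value below 1/2, so this is the minimum.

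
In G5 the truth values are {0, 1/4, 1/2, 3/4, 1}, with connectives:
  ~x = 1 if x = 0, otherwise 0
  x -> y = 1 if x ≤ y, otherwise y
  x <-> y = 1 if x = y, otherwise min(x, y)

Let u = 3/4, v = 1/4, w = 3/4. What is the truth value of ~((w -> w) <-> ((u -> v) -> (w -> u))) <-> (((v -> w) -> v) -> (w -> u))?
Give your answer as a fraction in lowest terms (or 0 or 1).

0

w -> w = 3/4 -> 3/4 = 1
u -> v = 3/4 -> 1/4 = 1/4
w -> u = 3/4 -> 3/4 = 1
(u -> v) -> (w -> u) = 1/4 -> 1 = 1
(w -> w) <-> ((u -> v) -> (w -> u)) = 1 <-> 1 = 1
~((w -> w) <-> ((u -> v) -> (w -> u))) = ~1 = 0
v -> w = 1/4 -> 3/4 = 1
(v -> w) -> v = 1 -> 1/4 = 1/4
w -> u = 3/4 -> 3/4 = 1
((v -> w) -> v) -> (w -> u) = 1/4 -> 1 = 1
~((w -> w) <-> ((u -> v) -> (w -> u))) <-> (((v -> w) -> v) -> (w -> u)) = 0 <-> 1 = 0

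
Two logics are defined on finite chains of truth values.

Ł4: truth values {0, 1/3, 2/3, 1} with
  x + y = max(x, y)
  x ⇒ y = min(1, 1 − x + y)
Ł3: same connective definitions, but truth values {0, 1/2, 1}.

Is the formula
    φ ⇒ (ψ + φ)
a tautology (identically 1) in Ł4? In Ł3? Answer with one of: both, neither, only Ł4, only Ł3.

both

In Ł4: every assignment gives 1 — tautology.
In Ł3: every assignment gives 1 — tautology.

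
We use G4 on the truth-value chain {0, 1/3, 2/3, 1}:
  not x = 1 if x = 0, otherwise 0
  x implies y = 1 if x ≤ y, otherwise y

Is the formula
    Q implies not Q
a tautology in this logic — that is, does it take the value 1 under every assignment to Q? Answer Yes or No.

No

Counterexample: take Q = 1/3.
not Q = not 1/3 = 0
Q implies not Q = 1/3 implies 0 = 0
This gives 0 ≠ 1.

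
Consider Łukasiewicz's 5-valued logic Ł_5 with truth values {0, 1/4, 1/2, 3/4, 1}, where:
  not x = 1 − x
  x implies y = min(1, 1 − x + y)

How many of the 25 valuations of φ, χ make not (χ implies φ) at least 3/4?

3

value 1: 1 assignment (counts)
value 3/4: 2 assignments (counts)
value 1/2: 3 assignments
value 1/4: 4 assignments
value 0: 15 assignments
So 3 of the 25 assignments meet the threshold.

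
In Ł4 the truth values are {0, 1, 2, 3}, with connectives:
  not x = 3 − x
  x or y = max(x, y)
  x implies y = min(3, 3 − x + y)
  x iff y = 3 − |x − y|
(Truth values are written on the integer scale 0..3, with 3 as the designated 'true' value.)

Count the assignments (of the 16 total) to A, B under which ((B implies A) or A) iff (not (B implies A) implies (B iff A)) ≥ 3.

A = 0, B = 0 ↦ 3  ≥
A = 0, B = 1 ↦ 2  <
A = 0, B = 2 ↦ 2  <
A = 0, B = 3 ↦ 3  ≥
A = 1, B = 0 ↦ 3  ≥
A = 1, B = 1 ↦ 3  ≥
A = 1, B = 2 ↦ 2  <
A = 1, B = 3 ↦ 2  <
A = 2, B = 0 ↦ 3  ≥
A = 2, B = 1 ↦ 3  ≥
A = 2, B = 2 ↦ 3  ≥
A = 2, B = 3 ↦ 2  <
A = 3, B = 0 ↦ 3  ≥
A = 3, B = 1 ↦ 3  ≥
A = 3, B = 2 ↦ 3  ≥
A = 3, B = 3 ↦ 3  ≥
So 11 of the 16 assignments meet the threshold.

11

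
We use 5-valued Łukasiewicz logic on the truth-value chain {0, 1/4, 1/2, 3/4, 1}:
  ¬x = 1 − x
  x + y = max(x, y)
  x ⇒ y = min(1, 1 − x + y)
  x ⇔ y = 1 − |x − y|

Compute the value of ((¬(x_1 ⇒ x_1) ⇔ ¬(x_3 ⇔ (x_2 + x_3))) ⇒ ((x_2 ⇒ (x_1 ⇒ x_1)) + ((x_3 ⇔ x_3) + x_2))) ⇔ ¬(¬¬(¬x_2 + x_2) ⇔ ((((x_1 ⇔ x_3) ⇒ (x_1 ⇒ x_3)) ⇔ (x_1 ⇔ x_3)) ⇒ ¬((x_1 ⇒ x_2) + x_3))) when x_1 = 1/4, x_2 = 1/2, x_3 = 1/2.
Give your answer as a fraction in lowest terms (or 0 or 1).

1/4

x_1 ⇒ x_1 = 1/4 ⇒ 1/4 = 1
¬(x_1 ⇒ x_1) = ¬1 = 0
x_2 + x_3 = 1/2 + 1/2 = 1/2
x_3 ⇔ (x_2 + x_3) = 1/2 ⇔ 1/2 = 1
¬(x_3 ⇔ (x_2 + x_3)) = ¬1 = 0
¬(x_1 ⇒ x_1) ⇔ ¬(x_3 ⇔ (x_2 + x_3)) = 0 ⇔ 0 = 1
x_1 ⇒ x_1 = 1/4 ⇒ 1/4 = 1
x_2 ⇒ (x_1 ⇒ x_1) = 1/2 ⇒ 1 = 1
x_3 ⇔ x_3 = 1/2 ⇔ 1/2 = 1
(x_3 ⇔ x_3) + x_2 = 1 + 1/2 = 1
(x_2 ⇒ (x_1 ⇒ x_1)) + ((x_3 ⇔ x_3) + x_2) = 1 + 1 = 1
(¬(x_1 ⇒ x_1) ⇔ ¬(x_3 ⇔ (x_2 + x_3))) ⇒ ((x_2 ⇒ (x_1 ⇒ x_1)) + ((x_3 ⇔ x_3) + x_2)) = 1 ⇒ 1 = 1
¬x_2 = ¬1/2 = 1/2
¬x_2 + x_2 = 1/2 + 1/2 = 1/2
¬(¬x_2 + x_2) = ¬1/2 = 1/2
¬¬(¬x_2 + x_2) = ¬1/2 = 1/2
x_1 ⇔ x_3 = 1/4 ⇔ 1/2 = 3/4
x_1 ⇒ x_3 = 1/4 ⇒ 1/2 = 1
(x_1 ⇔ x_3) ⇒ (x_1 ⇒ x_3) = 3/4 ⇒ 1 = 1
x_1 ⇔ x_3 = 1/4 ⇔ 1/2 = 3/4
((x_1 ⇔ x_3) ⇒ (x_1 ⇒ x_3)) ⇔ (x_1 ⇔ x_3) = 1 ⇔ 3/4 = 3/4
x_1 ⇒ x_2 = 1/4 ⇒ 1/2 = 1
(x_1 ⇒ x_2) + x_3 = 1 + 1/2 = 1
¬((x_1 ⇒ x_2) + x_3) = ¬1 = 0
(((x_1 ⇔ x_3) ⇒ (x_1 ⇒ x_3)) ⇔ (x_1 ⇔ x_3)) ⇒ ¬((x_1 ⇒ x_2) + x_3) = 3/4 ⇒ 0 = 1/4
¬¬(¬x_2 + x_2) ⇔ ((((x_1 ⇔ x_3) ⇒ (x_1 ⇒ x_3)) ⇔ (x_1 ⇔ x_3)) ⇒ ¬((x_1 ⇒ x_2) + x_3)) = 1/2 ⇔ 1/4 = 3/4
¬(¬¬(¬x_2 + x_2) ⇔ ((((x_1 ⇔ x_3) ⇒ (x_1 ⇒ x_3)) ⇔ (x_1 ⇔ x_3)) ⇒ ¬((x_1 ⇒ x_2) + x_3))) = ¬3/4 = 1/4
((¬(x_1 ⇒ x_1) ⇔ ¬(x_3 ⇔ (x_2 + x_3))) ⇒ ((x_2 ⇒ (x_1 ⇒ x_1)) + ((x_3 ⇔ x_3) + x_2))) ⇔ ¬(¬¬(¬x_2 + x_2) ⇔ ((((x_1 ⇔ x_3) ⇒ (x_1 ⇒ x_3)) ⇔ (x_1 ⇔ x_3)) ⇒ ¬((x_1 ⇒ x_2) + x_3))) = 1 ⇔ 1/4 = 1/4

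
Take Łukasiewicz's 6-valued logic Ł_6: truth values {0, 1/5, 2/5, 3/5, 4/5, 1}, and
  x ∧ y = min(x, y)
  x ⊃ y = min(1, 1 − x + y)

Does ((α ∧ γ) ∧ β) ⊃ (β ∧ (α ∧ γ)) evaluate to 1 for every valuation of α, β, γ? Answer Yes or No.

At α = 2/5, β = 1, γ = 1, for instance:
α ∧ γ = 2/5 ∧ 1 = 2/5
(α ∧ γ) ∧ β = 2/5 ∧ 1 = 2/5
β ∧ (α ∧ γ) = 1 ∧ 2/5 = 2/5
((α ∧ γ) ∧ β) ⊃ (β ∧ (α ∧ γ)) = 2/5 ⊃ 2/5 = 1
and checking the remaining 215 assignments likewise gives ≥ 1 in every case.

Yes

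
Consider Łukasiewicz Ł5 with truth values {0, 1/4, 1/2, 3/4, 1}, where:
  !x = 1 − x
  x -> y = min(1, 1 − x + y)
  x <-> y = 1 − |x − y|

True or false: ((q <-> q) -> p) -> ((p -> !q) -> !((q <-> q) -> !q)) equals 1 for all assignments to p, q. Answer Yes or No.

No

Counterexample: take p = 1/4, q = 0.
q <-> q = 0 <-> 0 = 1
(q <-> q) -> p = 1 -> 1/4 = 1/4
!q = !0 = 1
p -> !q = 1/4 -> 1 = 1
q <-> q = 0 <-> 0 = 1
(q <-> q) -> !q = 1 -> 1 = 1
!((q <-> q) -> !q) = !1 = 0
(p -> !q) -> !((q <-> q) -> !q) = 1 -> 0 = 0
((q <-> q) -> p) -> ((p -> !q) -> !((q <-> q) -> !q)) = 1/4 -> 0 = 3/4
This gives 3/4 ≠ 1.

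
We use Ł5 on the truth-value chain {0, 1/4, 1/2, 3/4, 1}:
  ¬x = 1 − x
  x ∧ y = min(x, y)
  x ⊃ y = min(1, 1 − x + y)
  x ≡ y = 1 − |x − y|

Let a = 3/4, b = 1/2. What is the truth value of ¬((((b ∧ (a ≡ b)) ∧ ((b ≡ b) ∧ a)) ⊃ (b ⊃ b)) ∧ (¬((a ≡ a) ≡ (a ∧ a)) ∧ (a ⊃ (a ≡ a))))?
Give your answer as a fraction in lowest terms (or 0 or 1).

a ≡ b = 3/4 ≡ 1/2 = 3/4
b ∧ (a ≡ b) = 1/2 ∧ 3/4 = 1/2
b ≡ b = 1/2 ≡ 1/2 = 1
(b ≡ b) ∧ a = 1 ∧ 3/4 = 3/4
(b ∧ (a ≡ b)) ∧ ((b ≡ b) ∧ a) = 1/2 ∧ 3/4 = 1/2
b ⊃ b = 1/2 ⊃ 1/2 = 1
((b ∧ (a ≡ b)) ∧ ((b ≡ b) ∧ a)) ⊃ (b ⊃ b) = 1/2 ⊃ 1 = 1
a ≡ a = 3/4 ≡ 3/4 = 1
a ∧ a = 3/4 ∧ 3/4 = 3/4
(a ≡ a) ≡ (a ∧ a) = 1 ≡ 3/4 = 3/4
¬((a ≡ a) ≡ (a ∧ a)) = ¬3/4 = 1/4
a ≡ a = 3/4 ≡ 3/4 = 1
a ⊃ (a ≡ a) = 3/4 ⊃ 1 = 1
¬((a ≡ a) ≡ (a ∧ a)) ∧ (a ⊃ (a ≡ a)) = 1/4 ∧ 1 = 1/4
(((b ∧ (a ≡ b)) ∧ ((b ≡ b) ∧ a)) ⊃ (b ⊃ b)) ∧ (¬((a ≡ a) ≡ (a ∧ a)) ∧ (a ⊃ (a ≡ a))) = 1 ∧ 1/4 = 1/4
¬((((b ∧ (a ≡ b)) ∧ ((b ≡ b) ∧ a)) ⊃ (b ⊃ b)) ∧ (¬((a ≡ a) ≡ (a ∧ a)) ∧ (a ⊃ (a ≡ a)))) = ¬1/4 = 3/4

3/4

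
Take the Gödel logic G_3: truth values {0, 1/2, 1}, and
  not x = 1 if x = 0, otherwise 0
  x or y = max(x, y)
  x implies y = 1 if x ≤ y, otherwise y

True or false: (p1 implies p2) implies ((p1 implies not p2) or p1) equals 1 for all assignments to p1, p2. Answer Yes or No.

Counterexample: take p1 = 1/2, p2 = 1/2.
p1 implies p2 = 1/2 implies 1/2 = 1
not p2 = not 1/2 = 0
p1 implies not p2 = 1/2 implies 0 = 0
(p1 implies not p2) or p1 = 0 or 1/2 = 1/2
(p1 implies p2) implies ((p1 implies not p2) or p1) = 1 implies 1/2 = 1/2
This gives 1/2 ≠ 1.

No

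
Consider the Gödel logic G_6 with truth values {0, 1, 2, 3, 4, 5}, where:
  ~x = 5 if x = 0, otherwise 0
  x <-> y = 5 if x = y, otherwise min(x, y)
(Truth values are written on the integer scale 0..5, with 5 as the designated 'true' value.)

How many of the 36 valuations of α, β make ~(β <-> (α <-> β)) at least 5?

6

value 5: 6 assignments (counts)
value 0: 30 assignments
So 6 of the 36 assignments meet the threshold.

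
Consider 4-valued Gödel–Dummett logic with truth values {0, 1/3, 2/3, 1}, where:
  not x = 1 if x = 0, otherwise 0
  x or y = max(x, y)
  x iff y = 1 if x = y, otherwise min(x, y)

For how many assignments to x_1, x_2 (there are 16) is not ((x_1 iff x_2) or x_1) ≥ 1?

x_1 = 0, x_2 = 0 ↦ 0  <
x_1 = 0, x_2 = 1/3 ↦ 1  ≥
x_1 = 0, x_2 = 2/3 ↦ 1  ≥
x_1 = 0, x_2 = 1 ↦ 1  ≥
x_1 = 1/3, x_2 = 0 ↦ 0  <
x_1 = 1/3, x_2 = 1/3 ↦ 0  <
x_1 = 1/3, x_2 = 2/3 ↦ 0  <
x_1 = 1/3, x_2 = 1 ↦ 0  <
x_1 = 2/3, x_2 = 0 ↦ 0  <
x_1 = 2/3, x_2 = 1/3 ↦ 0  <
x_1 = 2/3, x_2 = 2/3 ↦ 0  <
x_1 = 2/3, x_2 = 1 ↦ 0  <
x_1 = 1, x_2 = 0 ↦ 0  <
x_1 = 1, x_2 = 1/3 ↦ 0  <
x_1 = 1, x_2 = 2/3 ↦ 0  <
x_1 = 1, x_2 = 1 ↦ 0  <
So 3 of the 16 assignments meet the threshold.

3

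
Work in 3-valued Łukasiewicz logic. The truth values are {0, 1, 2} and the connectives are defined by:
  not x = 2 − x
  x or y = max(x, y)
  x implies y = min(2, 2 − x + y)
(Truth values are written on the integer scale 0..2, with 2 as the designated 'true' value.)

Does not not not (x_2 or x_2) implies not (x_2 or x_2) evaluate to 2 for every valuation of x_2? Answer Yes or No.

x_2 = 0 ↦ 2
x_2 = 1 ↦ 2
x_2 = 2 ↦ 2
Every assignment gives a value ≥ 2.

Yes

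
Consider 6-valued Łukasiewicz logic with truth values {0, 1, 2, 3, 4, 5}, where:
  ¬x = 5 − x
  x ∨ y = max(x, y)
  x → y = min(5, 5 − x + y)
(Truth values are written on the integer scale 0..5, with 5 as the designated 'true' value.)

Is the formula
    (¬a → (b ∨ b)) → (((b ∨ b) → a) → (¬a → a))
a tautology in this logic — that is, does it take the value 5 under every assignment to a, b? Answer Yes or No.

Yes

At a = 3, b = 1, for instance:
¬a = ¬3 = 2
b ∨ b = 1 ∨ 1 = 1
¬a → (b ∨ b) = 2 → 1 = 4
(b ∨ b) → a = 1 → 3 = 5
¬a → a = 2 → 3 = 5
((b ∨ b) → a) → (¬a → a) = 5 → 5 = 5
(¬a → (b ∨ b)) → (((b ∨ b) → a) → (¬a → a)) = 4 → 5 = 5
and checking the remaining 35 assignments likewise gives ≥ 5 in every case.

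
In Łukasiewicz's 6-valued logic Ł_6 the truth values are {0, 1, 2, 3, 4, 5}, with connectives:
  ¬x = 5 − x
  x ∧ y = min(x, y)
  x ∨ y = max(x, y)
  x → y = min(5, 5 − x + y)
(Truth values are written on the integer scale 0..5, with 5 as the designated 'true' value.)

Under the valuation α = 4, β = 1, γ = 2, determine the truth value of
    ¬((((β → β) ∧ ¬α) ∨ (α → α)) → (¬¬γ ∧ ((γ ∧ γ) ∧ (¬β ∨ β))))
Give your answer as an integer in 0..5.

β → β = 1 → 1 = 5
¬α = ¬4 = 1
(β → β) ∧ ¬α = 5 ∧ 1 = 1
α → α = 4 → 4 = 5
((β → β) ∧ ¬α) ∨ (α → α) = 1 ∨ 5 = 5
¬γ = ¬2 = 3
¬¬γ = ¬3 = 2
γ ∧ γ = 2 ∧ 2 = 2
¬β = ¬1 = 4
¬β ∨ β = 4 ∨ 1 = 4
(γ ∧ γ) ∧ (¬β ∨ β) = 2 ∧ 4 = 2
¬¬γ ∧ ((γ ∧ γ) ∧ (¬β ∨ β)) = 2 ∧ 2 = 2
(((β → β) ∧ ¬α) ∨ (α → α)) → (¬¬γ ∧ ((γ ∧ γ) ∧ (¬β ∨ β))) = 5 → 2 = 2
¬((((β → β) ∧ ¬α) ∨ (α → α)) → (¬¬γ ∧ ((γ ∧ γ) ∧ (¬β ∨ β)))) = ¬2 = 3

3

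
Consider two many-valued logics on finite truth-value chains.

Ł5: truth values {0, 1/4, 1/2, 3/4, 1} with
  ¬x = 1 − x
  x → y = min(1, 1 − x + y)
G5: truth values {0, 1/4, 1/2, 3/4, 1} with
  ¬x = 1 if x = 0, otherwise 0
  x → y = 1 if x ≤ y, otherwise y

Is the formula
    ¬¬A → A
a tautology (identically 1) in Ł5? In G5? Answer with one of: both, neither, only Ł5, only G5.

only Ł5

In Ł5: every assignment gives 1 — tautology.
In G5: at A = 1/4 the value is 1/4 — not a tautology.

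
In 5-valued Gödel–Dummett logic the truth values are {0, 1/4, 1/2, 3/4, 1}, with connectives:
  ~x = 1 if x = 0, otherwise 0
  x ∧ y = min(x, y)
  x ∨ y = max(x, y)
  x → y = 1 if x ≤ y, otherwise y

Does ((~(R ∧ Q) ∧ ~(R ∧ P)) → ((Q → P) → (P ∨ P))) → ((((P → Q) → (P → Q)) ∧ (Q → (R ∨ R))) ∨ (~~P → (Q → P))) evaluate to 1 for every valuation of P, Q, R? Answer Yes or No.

No

Counterexample: take P = 1/4, Q = 1/2, R = 0.
R ∧ Q = 0 ∧ 1/2 = 0
~(R ∧ Q) = ~0 = 1
R ∧ P = 0 ∧ 1/4 = 0
~(R ∧ P) = ~0 = 1
~(R ∧ Q) ∧ ~(R ∧ P) = 1 ∧ 1 = 1
Q → P = 1/2 → 1/4 = 1/4
P ∨ P = 1/4 ∨ 1/4 = 1/4
(Q → P) → (P ∨ P) = 1/4 → 1/4 = 1
(~(R ∧ Q) ∧ ~(R ∧ P)) → ((Q → P) → (P ∨ P)) = 1 → 1 = 1
P → Q = 1/4 → 1/2 = 1
P → Q = 1/4 → 1/2 = 1
(P → Q) → (P → Q) = 1 → 1 = 1
R ∨ R = 0 ∨ 0 = 0
Q → (R ∨ R) = 1/2 → 0 = 0
((P → Q) → (P → Q)) ∧ (Q → (R ∨ R)) = 1 ∧ 0 = 0
~P = ~1/4 = 0
~~P = ~0 = 1
Q → P = 1/2 → 1/4 = 1/4
~~P → (Q → P) = 1 → 1/4 = 1/4
(((P → Q) → (P → Q)) ∧ (Q → (R ∨ R))) ∨ (~~P → (Q → P)) = 0 ∨ 1/4 = 1/4
((~(R ∧ Q) ∧ ~(R ∧ P)) → ((Q → P) → (P ∨ P))) → ((((P → Q) → (P → Q)) ∧ (Q → (R ∨ R))) ∨ (~~P → (Q → P))) = 1 → 1/4 = 1/4
This gives 1/4 ≠ 1.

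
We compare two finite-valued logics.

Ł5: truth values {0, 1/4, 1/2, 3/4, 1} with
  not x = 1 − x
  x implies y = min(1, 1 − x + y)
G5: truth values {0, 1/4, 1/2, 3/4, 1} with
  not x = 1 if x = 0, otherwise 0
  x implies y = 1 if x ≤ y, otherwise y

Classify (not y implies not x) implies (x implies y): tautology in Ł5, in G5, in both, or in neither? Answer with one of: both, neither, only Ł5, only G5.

In Ł5: every assignment gives 1 — tautology.
In G5: at x = 1/2, y = 1/4 the value is 1/4 — not a tautology.

only Ł5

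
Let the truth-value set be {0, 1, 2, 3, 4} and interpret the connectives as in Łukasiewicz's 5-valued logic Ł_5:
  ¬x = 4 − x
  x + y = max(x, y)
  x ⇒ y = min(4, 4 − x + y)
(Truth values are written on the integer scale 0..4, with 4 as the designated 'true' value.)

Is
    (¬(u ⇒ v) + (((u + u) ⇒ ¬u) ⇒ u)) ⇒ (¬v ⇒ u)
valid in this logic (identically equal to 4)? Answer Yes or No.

Counterexample: take u = 3, v = 0.
u ⇒ v = 3 ⇒ 0 = 1
¬(u ⇒ v) = ¬1 = 3
u + u = 3 + 3 = 3
¬u = ¬3 = 1
(u + u) ⇒ ¬u = 3 ⇒ 1 = 2
((u + u) ⇒ ¬u) ⇒ u = 2 ⇒ 3 = 4
¬(u ⇒ v) + (((u + u) ⇒ ¬u) ⇒ u) = 3 + 4 = 4
¬v = ¬0 = 4
¬v ⇒ u = 4 ⇒ 3 = 3
(¬(u ⇒ v) + (((u + u) ⇒ ¬u) ⇒ u)) ⇒ (¬v ⇒ u) = 4 ⇒ 3 = 3
This gives 3 ≠ 4.

No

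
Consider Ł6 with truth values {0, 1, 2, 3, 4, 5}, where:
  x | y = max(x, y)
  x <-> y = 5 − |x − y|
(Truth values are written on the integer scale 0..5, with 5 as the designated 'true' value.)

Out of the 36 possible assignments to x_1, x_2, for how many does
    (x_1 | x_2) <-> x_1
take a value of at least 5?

21

value 5: 21 assignments (counts)
value 4: 5 assignments
value 3: 4 assignments
value 2: 3 assignments
value 1: 2 assignments
value 0: 1 assignment
So 21 of the 36 assignments meet the threshold.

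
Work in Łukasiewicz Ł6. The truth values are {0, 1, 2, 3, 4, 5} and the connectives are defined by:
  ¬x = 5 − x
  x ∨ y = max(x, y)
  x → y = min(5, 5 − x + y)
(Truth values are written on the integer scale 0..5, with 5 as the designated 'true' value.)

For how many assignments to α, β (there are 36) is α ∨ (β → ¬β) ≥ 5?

21

value 5: 21 assignments (counts)
value 4: 7 assignments
value 3: 2 assignments
value 2: 4 assignments
value 1: 1 assignment
value 0: 1 assignment
So 21 of the 36 assignments meet the threshold.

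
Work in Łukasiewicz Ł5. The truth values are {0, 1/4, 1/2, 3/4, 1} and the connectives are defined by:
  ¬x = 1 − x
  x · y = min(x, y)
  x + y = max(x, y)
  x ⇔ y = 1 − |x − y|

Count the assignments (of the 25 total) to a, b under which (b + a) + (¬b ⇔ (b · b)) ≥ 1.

value 1: 13 assignments (counts)
value 3/4: 6 assignments
value 1/2: 4 assignments
value 1/4: 1 assignment
value 0: 1 assignment
So 13 of the 25 assignments meet the threshold.

13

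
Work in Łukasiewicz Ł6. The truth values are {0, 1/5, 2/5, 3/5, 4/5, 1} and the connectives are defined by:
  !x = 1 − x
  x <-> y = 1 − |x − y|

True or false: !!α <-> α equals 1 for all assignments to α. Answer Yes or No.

α = 0 ↦ 1
α = 1/5 ↦ 1
α = 2/5 ↦ 1
α = 3/5 ↦ 1
α = 4/5 ↦ 1
α = 1 ↦ 1
Every assignment gives a value ≥ 1.

Yes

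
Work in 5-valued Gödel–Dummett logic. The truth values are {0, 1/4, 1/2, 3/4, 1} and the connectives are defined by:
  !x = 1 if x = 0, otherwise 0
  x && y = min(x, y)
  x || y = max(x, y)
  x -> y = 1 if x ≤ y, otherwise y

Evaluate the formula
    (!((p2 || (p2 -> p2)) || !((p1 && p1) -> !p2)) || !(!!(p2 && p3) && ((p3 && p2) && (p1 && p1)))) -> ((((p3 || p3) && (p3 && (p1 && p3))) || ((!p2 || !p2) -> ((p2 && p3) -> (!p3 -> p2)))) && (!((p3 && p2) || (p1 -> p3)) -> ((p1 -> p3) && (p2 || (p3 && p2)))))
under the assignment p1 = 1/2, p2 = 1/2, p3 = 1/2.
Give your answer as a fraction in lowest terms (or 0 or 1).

1

p2 -> p2 = 1/2 -> 1/2 = 1
p2 || (p2 -> p2) = 1/2 || 1 = 1
p1 && p1 = 1/2 && 1/2 = 1/2
!p2 = !1/2 = 0
(p1 && p1) -> !p2 = 1/2 -> 0 = 0
!((p1 && p1) -> !p2) = !0 = 1
(p2 || (p2 -> p2)) || !((p1 && p1) -> !p2) = 1 || 1 = 1
!((p2 || (p2 -> p2)) || !((p1 && p1) -> !p2)) = !1 = 0
p2 && p3 = 1/2 && 1/2 = 1/2
!(p2 && p3) = !1/2 = 0
!!(p2 && p3) = !0 = 1
p3 && p2 = 1/2 && 1/2 = 1/2
p1 && p1 = 1/2 && 1/2 = 1/2
(p3 && p2) && (p1 && p1) = 1/2 && 1/2 = 1/2
!!(p2 && p3) && ((p3 && p2) && (p1 && p1)) = 1 && 1/2 = 1/2
!(!!(p2 && p3) && ((p3 && p2) && (p1 && p1))) = !1/2 = 0
!((p2 || (p2 -> p2)) || !((p1 && p1) -> !p2)) || !(!!(p2 && p3) && ((p3 && p2) && (p1 && p1))) = 0 || 0 = 0
p3 || p3 = 1/2 || 1/2 = 1/2
p1 && p3 = 1/2 && 1/2 = 1/2
p3 && (p1 && p3) = 1/2 && 1/2 = 1/2
(p3 || p3) && (p3 && (p1 && p3)) = 1/2 && 1/2 = 1/2
!p2 = !1/2 = 0
!p2 = !1/2 = 0
!p2 || !p2 = 0 || 0 = 0
p2 && p3 = 1/2 && 1/2 = 1/2
!p3 = !1/2 = 0
!p3 -> p2 = 0 -> 1/2 = 1
(p2 && p3) -> (!p3 -> p2) = 1/2 -> 1 = 1
(!p2 || !p2) -> ((p2 && p3) -> (!p3 -> p2)) = 0 -> 1 = 1
((p3 || p3) && (p3 && (p1 && p3))) || ((!p2 || !p2) -> ((p2 && p3) -> (!p3 -> p2))) = 1/2 || 1 = 1
p3 && p2 = 1/2 && 1/2 = 1/2
p1 -> p3 = 1/2 -> 1/2 = 1
(p3 && p2) || (p1 -> p3) = 1/2 || 1 = 1
!((p3 && p2) || (p1 -> p3)) = !1 = 0
p1 -> p3 = 1/2 -> 1/2 = 1
p3 && p2 = 1/2 && 1/2 = 1/2
p2 || (p3 && p2) = 1/2 || 1/2 = 1/2
(p1 -> p3) && (p2 || (p3 && p2)) = 1 && 1/2 = 1/2
!((p3 && p2) || (p1 -> p3)) -> ((p1 -> p3) && (p2 || (p3 && p2))) = 0 -> 1/2 = 1
(((p3 || p3) && (p3 && (p1 && p3))) || ((!p2 || !p2) -> ((p2 && p3) -> (!p3 -> p2)))) && (!((p3 && p2) || (p1 -> p3)) -> ((p1 -> p3) && (p2 || (p3 && p2)))) = 1 && 1 = 1
(!((p2 || (p2 -> p2)) || !((p1 && p1) -> !p2)) || !(!!(p2 && p3) && ((p3 && p2) && (p1 && p1)))) -> ((((p3 || p3) && (p3 && (p1 && p3))) || ((!p2 || !p2) -> ((p2 && p3) -> (!p3 -> p2)))) && (!((p3 && p2) || (p1 -> p3)) -> ((p1 -> p3) && (p2 || (p3 && p2))))) = 0 -> 1 = 1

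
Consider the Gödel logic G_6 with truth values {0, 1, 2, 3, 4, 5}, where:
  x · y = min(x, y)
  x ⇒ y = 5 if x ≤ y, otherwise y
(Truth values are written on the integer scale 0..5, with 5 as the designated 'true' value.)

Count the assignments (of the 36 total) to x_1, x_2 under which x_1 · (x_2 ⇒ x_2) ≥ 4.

12

value 5: 6 assignments (counts)
value 4: 6 assignments (counts)
value 3: 6 assignments
value 2: 6 assignments
value 1: 6 assignments
value 0: 6 assignments
So 12 of the 36 assignments meet the threshold.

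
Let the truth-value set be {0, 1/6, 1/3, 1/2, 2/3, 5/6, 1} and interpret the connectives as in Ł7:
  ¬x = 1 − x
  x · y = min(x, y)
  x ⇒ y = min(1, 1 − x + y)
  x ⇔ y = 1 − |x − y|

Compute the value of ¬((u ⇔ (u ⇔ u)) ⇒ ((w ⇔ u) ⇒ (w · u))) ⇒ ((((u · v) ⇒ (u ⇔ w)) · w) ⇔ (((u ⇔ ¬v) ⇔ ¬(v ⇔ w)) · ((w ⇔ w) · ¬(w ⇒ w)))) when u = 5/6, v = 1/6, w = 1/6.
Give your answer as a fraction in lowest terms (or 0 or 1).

1

u ⇔ u = 5/6 ⇔ 5/6 = 1
u ⇔ (u ⇔ u) = 5/6 ⇔ 1 = 5/6
w ⇔ u = 1/6 ⇔ 5/6 = 1/3
w · u = 1/6 · 5/6 = 1/6
(w ⇔ u) ⇒ (w · u) = 1/3 ⇒ 1/6 = 5/6
(u ⇔ (u ⇔ u)) ⇒ ((w ⇔ u) ⇒ (w · u)) = 5/6 ⇒ 5/6 = 1
¬((u ⇔ (u ⇔ u)) ⇒ ((w ⇔ u) ⇒ (w · u))) = ¬1 = 0
u · v = 5/6 · 1/6 = 1/6
u ⇔ w = 5/6 ⇔ 1/6 = 1/3
(u · v) ⇒ (u ⇔ w) = 1/6 ⇒ 1/3 = 1
((u · v) ⇒ (u ⇔ w)) · w = 1 · 1/6 = 1/6
¬v = ¬1/6 = 5/6
u ⇔ ¬v = 5/6 ⇔ 5/6 = 1
v ⇔ w = 1/6 ⇔ 1/6 = 1
¬(v ⇔ w) = ¬1 = 0
(u ⇔ ¬v) ⇔ ¬(v ⇔ w) = 1 ⇔ 0 = 0
w ⇔ w = 1/6 ⇔ 1/6 = 1
w ⇒ w = 1/6 ⇒ 1/6 = 1
¬(w ⇒ w) = ¬1 = 0
(w ⇔ w) · ¬(w ⇒ w) = 1 · 0 = 0
((u ⇔ ¬v) ⇔ ¬(v ⇔ w)) · ((w ⇔ w) · ¬(w ⇒ w)) = 0 · 0 = 0
(((u · v) ⇒ (u ⇔ w)) · w) ⇔ (((u ⇔ ¬v) ⇔ ¬(v ⇔ w)) · ((w ⇔ w) · ¬(w ⇒ w))) = 1/6 ⇔ 0 = 5/6
¬((u ⇔ (u ⇔ u)) ⇒ ((w ⇔ u) ⇒ (w · u))) ⇒ ((((u · v) ⇒ (u ⇔ w)) · w) ⇔ (((u ⇔ ¬v) ⇔ ¬(v ⇔ w)) · ((w ⇔ w) · ¬(w ⇒ w)))) = 0 ⇒ 5/6 = 1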